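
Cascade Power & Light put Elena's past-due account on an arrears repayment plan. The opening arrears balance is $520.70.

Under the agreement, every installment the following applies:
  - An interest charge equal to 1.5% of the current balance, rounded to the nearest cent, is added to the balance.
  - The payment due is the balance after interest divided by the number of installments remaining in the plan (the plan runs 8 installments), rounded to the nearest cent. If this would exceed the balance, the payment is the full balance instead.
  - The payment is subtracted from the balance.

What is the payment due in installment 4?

Installment 1: $520.70 +$7.81 interest = $528.51; pay $66.06 → $462.45
Installment 2: $462.45 +$6.94 interest = $469.39; pay $67.06 → $402.33
Installment 3: $402.33 +$6.03 interest = $408.36; pay $68.06 → $340.30
Installment 4: $340.30 +$5.10 interest = $345.40; pay $69.08 → $276.32

$69.08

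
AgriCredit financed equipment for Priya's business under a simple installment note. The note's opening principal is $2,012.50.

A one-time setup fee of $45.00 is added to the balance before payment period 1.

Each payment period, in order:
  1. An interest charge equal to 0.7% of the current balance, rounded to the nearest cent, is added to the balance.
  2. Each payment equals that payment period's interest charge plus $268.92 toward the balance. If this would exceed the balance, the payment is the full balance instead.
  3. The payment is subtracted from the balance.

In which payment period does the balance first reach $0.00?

8

Payment period 1: $2,057.50 +$14.40 interest = $2,071.90; pay $283.32 → $1,788.58
Payment period 2: $1,788.58 +$12.52 interest = $1,801.10; pay $281.44 → $1,519.66
Payment period 3: $1,519.66 +$10.64 interest = $1,530.30; pay $279.56 → $1,250.74
Payment period 4: $1,250.74 +$8.76 interest = $1,259.50; pay $277.68 → $981.82
Payment period 5: $981.82 +$6.87 interest = $988.69; pay $275.79 → $712.90
Payment period 6: $712.90 +$4.99 interest = $717.89; pay $273.91 → $443.98
Payment period 7: $443.98 +$3.11 interest = $447.09; pay $272.03 → $175.06
Payment period 8: $175.06 +$1.23 interest = $176.29; pay $176.29 → $0.00
Balance reaches $0.00 in payment period 8.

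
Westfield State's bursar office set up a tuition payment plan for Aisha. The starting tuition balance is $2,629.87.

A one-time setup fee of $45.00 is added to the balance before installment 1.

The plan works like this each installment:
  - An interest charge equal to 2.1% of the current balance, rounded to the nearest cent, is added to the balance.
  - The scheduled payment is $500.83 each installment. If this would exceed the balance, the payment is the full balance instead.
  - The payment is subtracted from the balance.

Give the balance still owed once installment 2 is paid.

$1,776.21

Installment 1: $2,674.87 +$56.17 interest = $2,731.04; pay $500.83 → $2,230.21
Installment 2: $2,230.21 +$46.83 interest = $2,277.04; pay $500.83 → $1,776.21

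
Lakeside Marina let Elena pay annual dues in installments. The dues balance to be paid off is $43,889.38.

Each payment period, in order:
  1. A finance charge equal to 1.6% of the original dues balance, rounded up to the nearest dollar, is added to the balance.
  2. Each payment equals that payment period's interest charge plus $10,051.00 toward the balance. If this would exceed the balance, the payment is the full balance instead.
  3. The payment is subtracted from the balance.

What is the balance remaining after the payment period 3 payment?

$13,736.38

# | Opening | Interest | Payment | End bal
1 | $43,889.38 | $703.00 | $10,754.00 | $33,838.38
2 | $33,838.38 | $703.00 | $10,754.00 | $23,787.38
3 | $23,787.38 | $703.00 | $10,754.00 | $13,736.38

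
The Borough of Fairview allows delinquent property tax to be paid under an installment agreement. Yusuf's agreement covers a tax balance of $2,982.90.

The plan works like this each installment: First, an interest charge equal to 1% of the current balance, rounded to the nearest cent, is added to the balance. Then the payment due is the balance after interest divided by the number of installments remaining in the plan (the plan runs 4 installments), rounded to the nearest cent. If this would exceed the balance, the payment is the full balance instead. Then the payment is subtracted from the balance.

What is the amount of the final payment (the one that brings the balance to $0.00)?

$776.00

# | Opening | Interest | Payment | End bal
1 | $2,982.90 | $29.83 | $753.18 | $2,259.55
2 | $2,259.55 | $22.60 | $760.72 | $1,521.43
3 | $1,521.43 | $15.21 | $768.32 | $768.32
4 | $768.32 | $7.68 | $776.00 | $0.00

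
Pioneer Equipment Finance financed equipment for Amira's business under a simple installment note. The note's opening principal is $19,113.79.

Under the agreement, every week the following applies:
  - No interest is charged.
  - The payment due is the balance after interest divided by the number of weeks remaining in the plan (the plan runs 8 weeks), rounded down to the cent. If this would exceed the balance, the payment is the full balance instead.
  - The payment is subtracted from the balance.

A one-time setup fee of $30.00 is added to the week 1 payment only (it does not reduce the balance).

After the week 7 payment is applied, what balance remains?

Week 1: opening $19,113.79; payment $2,389.22 (+ $30.00 fee); balance $16,724.57
Week 2: opening $16,724.57; payment $2,389.22; balance $14,335.35
Week 3: opening $14,335.35; payment $2,389.22; balance $11,946.13
Week 4: opening $11,946.13; payment $2,389.22; balance $9,556.91
Week 5: opening $9,556.91; payment $2,389.22; balance $7,167.69
Week 6: opening $7,167.69; payment $2,389.23; balance $4,778.46
Week 7: opening $4,778.46; payment $2,389.23; balance $2,389.23

$2,389.23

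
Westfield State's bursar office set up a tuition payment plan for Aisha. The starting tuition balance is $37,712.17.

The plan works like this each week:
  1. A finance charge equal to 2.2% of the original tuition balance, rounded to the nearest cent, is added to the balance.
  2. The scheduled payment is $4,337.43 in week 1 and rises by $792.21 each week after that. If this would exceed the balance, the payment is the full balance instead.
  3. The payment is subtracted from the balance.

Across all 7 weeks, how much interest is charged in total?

$5,807.69

Week 1: $37,712.17 +$829.67 interest = $38,541.84; pay $4,337.43 → $34,204.41
Week 2: $34,204.41 +$829.67 interest = $35,034.08; pay $5,129.64 → $29,904.44
Week 3: $29,904.44 +$829.67 interest = $30,734.11; pay $5,921.85 → $24,812.26
Week 4: $24,812.26 +$829.67 interest = $25,641.93; pay $6,714.06 → $18,927.87
Week 5: $18,927.87 +$829.67 interest = $19,757.54; pay $7,506.27 → $12,251.27
Week 6: $12,251.27 +$829.67 interest = $13,080.94; pay $8,298.48 → $4,782.46
Week 7: $4,782.46 +$829.67 interest = $5,612.13; pay $5,612.13 → $0.00
Total interest: $829.67 + $829.67 + $829.67 + $829.67 + $829.67 + $829.67 + $829.67 = $5,807.69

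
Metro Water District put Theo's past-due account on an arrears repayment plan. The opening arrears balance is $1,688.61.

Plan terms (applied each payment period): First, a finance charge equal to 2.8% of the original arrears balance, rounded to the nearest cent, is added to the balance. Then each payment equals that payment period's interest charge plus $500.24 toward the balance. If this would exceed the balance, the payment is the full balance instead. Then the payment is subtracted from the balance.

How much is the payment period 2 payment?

$547.52

Payment period 1: opening $1,688.61; interest $47.28 → $1,735.89; payment $547.52; balance $1,188.37
Payment period 2: opening $1,188.37; interest $47.28 → $1,235.65; payment $547.52; balance $688.13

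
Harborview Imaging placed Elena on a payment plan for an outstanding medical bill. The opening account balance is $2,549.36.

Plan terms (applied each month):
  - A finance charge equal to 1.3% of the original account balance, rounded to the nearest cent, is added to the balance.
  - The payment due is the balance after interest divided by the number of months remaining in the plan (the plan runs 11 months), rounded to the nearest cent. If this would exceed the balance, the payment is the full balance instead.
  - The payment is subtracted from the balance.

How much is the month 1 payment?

Month 1: $2,549.36 +$33.14 interest = $2,582.50; pay $234.77 → $2,347.73

$234.77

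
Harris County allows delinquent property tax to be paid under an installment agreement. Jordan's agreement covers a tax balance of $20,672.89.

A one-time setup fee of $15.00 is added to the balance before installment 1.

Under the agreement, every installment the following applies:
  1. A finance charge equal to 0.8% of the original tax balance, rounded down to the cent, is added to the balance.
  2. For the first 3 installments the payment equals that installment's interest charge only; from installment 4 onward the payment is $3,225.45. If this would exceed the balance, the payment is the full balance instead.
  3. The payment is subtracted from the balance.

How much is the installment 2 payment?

Installment 1: opening $20,687.89; interest $165.38 → $20,853.27; payment $165.38; balance $20,687.89
Installment 2: opening $20,687.89; interest $165.38 → $20,853.27; payment $165.38; balance $20,687.89

$165.38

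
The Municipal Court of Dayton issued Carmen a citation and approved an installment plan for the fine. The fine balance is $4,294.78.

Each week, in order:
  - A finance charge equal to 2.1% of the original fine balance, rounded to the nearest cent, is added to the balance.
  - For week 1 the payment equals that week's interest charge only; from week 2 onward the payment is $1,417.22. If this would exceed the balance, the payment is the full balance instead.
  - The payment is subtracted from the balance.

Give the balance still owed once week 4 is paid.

$313.69

Week 1: opening $4,294.78; interest $90.19 → $4,384.97; payment $90.19; balance $4,294.78
Week 2: opening $4,294.78; interest $90.19 → $4,384.97; payment $1,417.22; balance $2,967.75
Week 3: opening $2,967.75; interest $90.19 → $3,057.94; payment $1,417.22; balance $1,640.72
Week 4: opening $1,640.72; interest $90.19 → $1,730.91; payment $1,417.22; balance $313.69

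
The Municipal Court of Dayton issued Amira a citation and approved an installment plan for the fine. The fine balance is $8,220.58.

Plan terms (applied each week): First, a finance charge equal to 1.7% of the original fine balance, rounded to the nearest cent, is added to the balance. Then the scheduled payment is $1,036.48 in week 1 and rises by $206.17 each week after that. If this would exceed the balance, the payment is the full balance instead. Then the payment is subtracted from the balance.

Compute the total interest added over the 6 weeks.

Week 1: opening $8,220.58; interest $139.75 → $8,360.33; payment $1,036.48; balance $7,323.85
Week 2: opening $7,323.85; interest $139.75 → $7,463.60; payment $1,242.65; balance $6,220.95
Week 3: opening $6,220.95; interest $139.75 → $6,360.70; payment $1,448.82; balance $4,911.88
Week 4: opening $4,911.88; interest $139.75 → $5,051.63; payment $1,654.99; balance $3,396.64
Week 5: opening $3,396.64; interest $139.75 → $3,536.39; payment $1,861.16; balance $1,675.23
Week 6: opening $1,675.23; interest $139.75 → $1,814.98; payment $1,814.98; balance $0.00
Total interest: $139.75 + $139.75 + $139.75 + $139.75 + $139.75 + $139.75 = $838.50

$838.50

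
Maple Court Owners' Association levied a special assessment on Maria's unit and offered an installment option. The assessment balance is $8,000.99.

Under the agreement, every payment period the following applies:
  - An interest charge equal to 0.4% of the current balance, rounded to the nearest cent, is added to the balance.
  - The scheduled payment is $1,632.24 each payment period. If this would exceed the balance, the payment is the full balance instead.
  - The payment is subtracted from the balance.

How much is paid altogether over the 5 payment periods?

$8,096.74

# | Opening | Interest | Payment | End bal
1 | $8,000.99 | $32.00 | $1,632.24 | $6,400.75
2 | $6,400.75 | $25.60 | $1,632.24 | $4,794.11
3 | $4,794.11 | $19.18 | $1,632.24 | $3,181.05
4 | $3,181.05 | $12.72 | $1,632.24 | $1,561.53
5 | $1,561.53 | $6.25 | $1,567.78 | $0.00
Total paid: $8,096.74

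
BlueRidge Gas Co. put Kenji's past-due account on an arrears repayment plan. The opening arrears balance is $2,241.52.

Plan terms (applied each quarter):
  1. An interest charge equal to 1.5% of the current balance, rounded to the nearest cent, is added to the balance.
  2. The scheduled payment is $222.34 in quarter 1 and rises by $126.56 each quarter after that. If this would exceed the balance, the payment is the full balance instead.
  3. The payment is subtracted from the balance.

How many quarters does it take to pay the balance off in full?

5

Quarter 1: $2,241.52 +$33.62 interest = $2,275.14; pay $222.34 → $2,052.80
Quarter 2: $2,052.80 +$30.79 interest = $2,083.59; pay $348.90 → $1,734.69
Quarter 3: $1,734.69 +$26.02 interest = $1,760.71; pay $475.46 → $1,285.25
Quarter 4: $1,285.25 +$19.28 interest = $1,304.53; pay $602.02 → $702.51
Quarter 5: $702.51 +$10.54 interest = $713.05; pay $713.05 → $0.00
Balance reaches $0.00 in quarter 5.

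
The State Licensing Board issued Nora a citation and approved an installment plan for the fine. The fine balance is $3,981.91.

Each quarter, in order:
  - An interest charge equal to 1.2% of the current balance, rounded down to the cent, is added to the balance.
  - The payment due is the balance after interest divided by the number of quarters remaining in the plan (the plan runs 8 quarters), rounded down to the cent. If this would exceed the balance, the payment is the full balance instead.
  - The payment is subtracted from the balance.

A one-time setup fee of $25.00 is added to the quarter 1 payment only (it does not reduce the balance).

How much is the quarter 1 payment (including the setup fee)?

$528.71

# | Opening | Interest | Payment | Fee | End bal
1 | $3,981.91 | $47.78 | $503.71 | $25.00 | $3,525.98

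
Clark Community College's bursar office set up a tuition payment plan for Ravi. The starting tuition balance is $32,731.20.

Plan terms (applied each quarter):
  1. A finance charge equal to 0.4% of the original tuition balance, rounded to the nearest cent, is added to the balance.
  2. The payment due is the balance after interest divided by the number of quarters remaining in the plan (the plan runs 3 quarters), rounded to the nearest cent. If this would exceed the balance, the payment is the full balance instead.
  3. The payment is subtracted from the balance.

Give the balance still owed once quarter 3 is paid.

$0.00

Quarter 1: opening $32,731.20; interest $130.92 → $32,862.12; payment $10,954.04; balance $21,908.08
Quarter 2: opening $21,908.08; interest $130.92 → $22,039.00; payment $11,019.50; balance $11,019.50
Quarter 3: opening $11,019.50; interest $130.92 → $11,150.42; payment $11,150.42; balance $0.00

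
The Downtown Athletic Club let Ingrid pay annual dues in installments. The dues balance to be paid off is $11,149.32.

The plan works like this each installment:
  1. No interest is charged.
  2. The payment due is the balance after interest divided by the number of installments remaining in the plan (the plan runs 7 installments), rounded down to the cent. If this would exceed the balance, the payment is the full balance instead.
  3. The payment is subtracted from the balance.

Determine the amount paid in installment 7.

Installment 1: $11,149.32 − $1,592.76 → $9,556.56
Installment 2: $9,556.56 − $1,592.76 → $7,963.80
Installment 3: $7,963.80 − $1,592.76 → $6,371.04
Installment 4: $6,371.04 − $1,592.76 → $4,778.28
Installment 5: $4,778.28 − $1,592.76 → $3,185.52
Installment 6: $3,185.52 − $1,592.76 → $1,592.76
Installment 7: $1,592.76 − $1,592.76 → $0.00

$1,592.76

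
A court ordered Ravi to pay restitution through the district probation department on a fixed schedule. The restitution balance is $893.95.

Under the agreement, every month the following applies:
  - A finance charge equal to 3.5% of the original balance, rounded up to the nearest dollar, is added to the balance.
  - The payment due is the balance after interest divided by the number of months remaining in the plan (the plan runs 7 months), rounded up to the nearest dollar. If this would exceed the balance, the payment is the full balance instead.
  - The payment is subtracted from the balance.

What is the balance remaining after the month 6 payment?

$177.95

Month 1: opening $893.95; interest $32.00 → $925.95; payment $133.00; balance $792.95
Month 2: opening $792.95; interest $32.00 → $824.95; payment $138.00; balance $686.95
Month 3: opening $686.95; interest $32.00 → $718.95; payment $144.00; balance $574.95
Month 4: opening $574.95; interest $32.00 → $606.95; payment $152.00; balance $454.95
Month 5: opening $454.95; interest $32.00 → $486.95; payment $163.00; balance $323.95
Month 6: opening $323.95; interest $32.00 → $355.95; payment $178.00; balance $177.95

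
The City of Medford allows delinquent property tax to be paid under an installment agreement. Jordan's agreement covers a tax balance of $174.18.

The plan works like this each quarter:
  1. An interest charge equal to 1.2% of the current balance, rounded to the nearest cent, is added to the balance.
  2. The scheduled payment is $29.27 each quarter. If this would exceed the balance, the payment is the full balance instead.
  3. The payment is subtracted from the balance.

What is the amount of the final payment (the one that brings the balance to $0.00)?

$6.19

Quarter 1: $174.18 +$2.09 interest = $176.27; pay $29.27 → $147.00
Quarter 2: $147.00 +$1.76 interest = $148.76; pay $29.27 → $119.49
Quarter 3: $119.49 +$1.43 interest = $120.92; pay $29.27 → $91.65
Quarter 4: $91.65 +$1.10 interest = $92.75; pay $29.27 → $63.48
Quarter 5: $63.48 +$0.76 interest = $64.24; pay $29.27 → $34.97
Quarter 6: $34.97 +$0.42 interest = $35.39; pay $29.27 → $6.12
Quarter 7: $6.12 +$0.07 interest = $6.19; pay $6.19 → $0.00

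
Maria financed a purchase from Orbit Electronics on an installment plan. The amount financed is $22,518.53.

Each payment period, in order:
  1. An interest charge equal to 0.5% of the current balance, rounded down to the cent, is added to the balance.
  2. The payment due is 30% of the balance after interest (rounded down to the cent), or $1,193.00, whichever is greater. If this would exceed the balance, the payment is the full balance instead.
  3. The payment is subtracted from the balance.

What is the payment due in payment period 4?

Payment period 1: opening $22,518.53; interest $112.59 → $22,631.12; payment $6,789.33; balance $15,841.79
Payment period 2: opening $15,841.79; interest $79.20 → $15,920.99; payment $4,776.29; balance $11,144.70
Payment period 3: opening $11,144.70; interest $55.72 → $11,200.42; payment $3,360.12; balance $7,840.30
Payment period 4: opening $7,840.30; interest $39.20 → $7,879.50; payment $2,363.85; balance $5,515.65

$2,363.85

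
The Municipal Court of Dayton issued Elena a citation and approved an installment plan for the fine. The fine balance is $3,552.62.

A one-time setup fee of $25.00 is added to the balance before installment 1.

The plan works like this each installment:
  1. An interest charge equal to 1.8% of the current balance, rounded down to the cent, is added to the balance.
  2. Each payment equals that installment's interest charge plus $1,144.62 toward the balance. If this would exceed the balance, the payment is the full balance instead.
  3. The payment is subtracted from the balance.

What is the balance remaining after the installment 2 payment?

$1,288.38

Installment 1: opening $3,577.62; interest $64.39 → $3,642.01; payment $1,209.01; balance $2,433.00
Installment 2: opening $2,433.00; interest $43.79 → $2,476.79; payment $1,188.41; balance $1,288.38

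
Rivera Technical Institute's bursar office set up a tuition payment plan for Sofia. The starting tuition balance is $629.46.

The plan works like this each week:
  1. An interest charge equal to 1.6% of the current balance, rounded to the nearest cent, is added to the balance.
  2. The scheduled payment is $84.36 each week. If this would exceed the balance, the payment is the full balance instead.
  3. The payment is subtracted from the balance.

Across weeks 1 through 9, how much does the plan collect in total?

# | Opening | Interest | Payment | End bal
1 | $629.46 | $10.07 | $84.36 | $555.17
2 | $555.17 | $8.88 | $84.36 | $479.69
3 | $479.69 | $7.68 | $84.36 | $403.01
4 | $403.01 | $6.45 | $84.36 | $325.10
5 | $325.10 | $5.20 | $84.36 | $245.94
6 | $245.94 | $3.94 | $84.36 | $165.52
7 | $165.52 | $2.65 | $84.36 | $83.81
8 | $83.81 | $1.34 | $84.36 | $0.79
9 | $0.79 | $0.01 | $0.80 | $0.00
Total paid: $675.68

$675.68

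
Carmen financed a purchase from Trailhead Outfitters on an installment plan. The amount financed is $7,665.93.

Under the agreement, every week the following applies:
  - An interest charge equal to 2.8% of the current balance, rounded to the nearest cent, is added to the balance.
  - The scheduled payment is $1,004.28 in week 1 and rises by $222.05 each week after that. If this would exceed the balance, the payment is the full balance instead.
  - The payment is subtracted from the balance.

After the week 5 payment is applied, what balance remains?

$1,206.85

Week 1: opening $7,665.93; interest $214.65 → $7,880.58; payment $1,004.28; balance $6,876.30
Week 2: opening $6,876.30; interest $192.54 → $7,068.84; payment $1,226.33; balance $5,842.51
Week 3: opening $5,842.51; interest $163.59 → $6,006.10; payment $1,448.38; balance $4,557.72
Week 4: opening $4,557.72; interest $127.62 → $4,685.34; payment $1,670.43; balance $3,014.91
Week 5: opening $3,014.91; interest $84.42 → $3,099.33; payment $1,892.48; balance $1,206.85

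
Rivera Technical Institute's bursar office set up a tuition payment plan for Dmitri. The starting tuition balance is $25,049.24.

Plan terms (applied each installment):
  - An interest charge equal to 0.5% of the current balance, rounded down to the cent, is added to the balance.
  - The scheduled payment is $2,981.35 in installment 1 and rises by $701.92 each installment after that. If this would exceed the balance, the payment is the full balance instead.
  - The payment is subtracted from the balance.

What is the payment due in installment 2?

Installment 1: opening $25,049.24; interest $125.24 → $25,174.48; payment $2,981.35; balance $22,193.13
Installment 2: opening $22,193.13; interest $110.96 → $22,304.09; payment $3,683.27; balance $18,620.82

$3,683.27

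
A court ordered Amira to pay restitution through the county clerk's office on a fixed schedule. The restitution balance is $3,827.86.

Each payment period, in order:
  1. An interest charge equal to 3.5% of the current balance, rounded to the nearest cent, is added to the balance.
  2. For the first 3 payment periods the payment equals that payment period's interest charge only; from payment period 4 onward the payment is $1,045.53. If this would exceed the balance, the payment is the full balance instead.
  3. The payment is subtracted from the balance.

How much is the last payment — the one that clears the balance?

$1,031.24

Payment period 1: opening $3,827.86; interest $133.98 → $3,961.84; payment $133.98; balance $3,827.86
Payment period 2: opening $3,827.86; interest $133.98 → $3,961.84; payment $133.98; balance $3,827.86
Payment period 3: opening $3,827.86; interest $133.98 → $3,961.84; payment $133.98; balance $3,827.86
Payment period 4: opening $3,827.86; interest $133.98 → $3,961.84; payment $1,045.53; balance $2,916.31
Payment period 5: opening $2,916.31; interest $102.07 → $3,018.38; payment $1,045.53; balance $1,972.85
Payment period 6: opening $1,972.85; interest $69.05 → $2,041.90; payment $1,045.53; balance $996.37
Payment period 7: opening $996.37; interest $34.87 → $1,031.24; payment $1,031.24; balance $0.00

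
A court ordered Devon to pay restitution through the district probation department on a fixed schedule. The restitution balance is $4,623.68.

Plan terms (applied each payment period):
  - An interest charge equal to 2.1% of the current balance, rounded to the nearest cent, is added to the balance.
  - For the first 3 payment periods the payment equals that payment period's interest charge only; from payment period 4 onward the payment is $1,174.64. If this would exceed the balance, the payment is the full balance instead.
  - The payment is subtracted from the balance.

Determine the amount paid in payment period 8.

$179.53

Payment period 1: $4,623.68 +$97.10 interest = $4,720.78; pay $97.10 → $4,623.68
Payment period 2: $4,623.68 +$97.10 interest = $4,720.78; pay $97.10 → $4,623.68
Payment period 3: $4,623.68 +$97.10 interest = $4,720.78; pay $97.10 → $4,623.68
Payment period 4: $4,623.68 +$97.10 interest = $4,720.78; pay $1,174.64 → $3,546.14
Payment period 5: $3,546.14 +$74.47 interest = $3,620.61; pay $1,174.64 → $2,445.97
Payment period 6: $2,445.97 +$51.37 interest = $2,497.34; pay $1,174.64 → $1,322.70
Payment period 7: $1,322.70 +$27.78 interest = $1,350.48; pay $1,174.64 → $175.84
Payment period 8: $175.84 +$3.69 interest = $179.53; pay $179.53 → $0.00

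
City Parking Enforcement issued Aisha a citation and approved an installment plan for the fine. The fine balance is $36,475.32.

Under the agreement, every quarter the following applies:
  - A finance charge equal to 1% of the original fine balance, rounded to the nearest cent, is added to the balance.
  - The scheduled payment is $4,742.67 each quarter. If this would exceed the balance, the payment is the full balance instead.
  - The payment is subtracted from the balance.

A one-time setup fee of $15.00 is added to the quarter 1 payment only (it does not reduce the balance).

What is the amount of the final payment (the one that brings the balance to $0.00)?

$1,816.71

Quarter 1: opening $36,475.32; interest $364.75 → $36,840.07; payment $4,742.67 (+ $15.00 fee); balance $32,097.40
Quarter 2: opening $32,097.40; interest $364.75 → $32,462.15; payment $4,742.67; balance $27,719.48
Quarter 3: opening $27,719.48; interest $364.75 → $28,084.23; payment $4,742.67; balance $23,341.56
Quarter 4: opening $23,341.56; interest $364.75 → $23,706.31; payment $4,742.67; balance $18,963.64
Quarter 5: opening $18,963.64; interest $364.75 → $19,328.39; payment $4,742.67; balance $14,585.72
Quarter 6: opening $14,585.72; interest $364.75 → $14,950.47; payment $4,742.67; balance $10,207.80
Quarter 7: opening $10,207.80; interest $364.75 → $10,572.55; payment $4,742.67; balance $5,829.88
Quarter 8: opening $5,829.88; interest $364.75 → $6,194.63; payment $4,742.67; balance $1,451.96
Quarter 9: opening $1,451.96; interest $364.75 → $1,816.71; payment $1,816.71; balance $0.00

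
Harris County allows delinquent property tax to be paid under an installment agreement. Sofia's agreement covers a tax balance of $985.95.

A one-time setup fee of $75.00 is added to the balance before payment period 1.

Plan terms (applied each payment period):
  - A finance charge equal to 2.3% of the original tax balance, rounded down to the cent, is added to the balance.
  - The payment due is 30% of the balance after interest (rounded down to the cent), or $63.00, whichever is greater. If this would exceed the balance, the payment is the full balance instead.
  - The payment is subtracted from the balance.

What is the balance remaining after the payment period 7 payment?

# | Opening | Interest | Payment | End bal
1 | $1,060.95 | $22.67 | $325.08 | $758.54
2 | $758.54 | $22.67 | $234.36 | $546.85
3 | $546.85 | $22.67 | $170.85 | $398.67
4 | $398.67 | $22.67 | $126.40 | $294.94
5 | $294.94 | $22.67 | $95.28 | $222.33
6 | $222.33 | $22.67 | $73.50 | $171.50
7 | $171.50 | $22.67 | $63.00 | $131.17

$131.17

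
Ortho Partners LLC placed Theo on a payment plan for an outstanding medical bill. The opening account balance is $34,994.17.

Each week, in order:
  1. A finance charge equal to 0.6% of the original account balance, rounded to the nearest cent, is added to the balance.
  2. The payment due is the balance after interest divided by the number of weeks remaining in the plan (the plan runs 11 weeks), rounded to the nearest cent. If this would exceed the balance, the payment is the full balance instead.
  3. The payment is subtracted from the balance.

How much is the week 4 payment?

$3,270.95

Week 1: $34,994.17 +$209.97 interest = $35,204.14; pay $3,200.38 → $32,003.76
Week 2: $32,003.76 +$209.97 interest = $32,213.73; pay $3,221.37 → $28,992.36
Week 3: $28,992.36 +$209.97 interest = $29,202.33; pay $3,244.70 → $25,957.63
Week 4: $25,957.63 +$209.97 interest = $26,167.60; pay $3,270.95 → $22,896.65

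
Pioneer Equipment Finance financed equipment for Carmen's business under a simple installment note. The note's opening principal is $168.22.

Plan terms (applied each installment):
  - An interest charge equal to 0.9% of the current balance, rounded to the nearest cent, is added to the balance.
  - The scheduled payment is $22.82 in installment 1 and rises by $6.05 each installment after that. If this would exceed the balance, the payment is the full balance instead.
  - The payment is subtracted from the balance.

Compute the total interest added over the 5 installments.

# | Opening | Interest | Payment | End bal
1 | $168.22 | $1.51 | $22.82 | $146.91
2 | $146.91 | $1.32 | $28.87 | $119.36
3 | $119.36 | $1.07 | $34.92 | $85.51
4 | $85.51 | $0.77 | $40.97 | $45.31
5 | $45.31 | $0.41 | $45.72 | $0.00
Total interest: $1.51 + $1.32 + $1.07 + $0.77 + $0.41 = $5.08

$5.08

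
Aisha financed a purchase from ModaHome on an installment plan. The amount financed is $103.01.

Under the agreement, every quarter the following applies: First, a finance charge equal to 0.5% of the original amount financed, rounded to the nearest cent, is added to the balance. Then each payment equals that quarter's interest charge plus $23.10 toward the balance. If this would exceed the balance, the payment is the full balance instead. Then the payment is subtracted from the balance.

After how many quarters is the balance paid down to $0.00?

5

Quarter 1: opening $103.01; interest $0.52 → $103.53; payment $23.62; balance $79.91
Quarter 2: opening $79.91; interest $0.52 → $80.43; payment $23.62; balance $56.81
Quarter 3: opening $56.81; interest $0.52 → $57.33; payment $23.62; balance $33.71
Quarter 4: opening $33.71; interest $0.52 → $34.23; payment $23.62; balance $10.61
Quarter 5: opening $10.61; interest $0.52 → $11.13; payment $11.13; balance $0.00
Balance reaches $0.00 in quarter 5.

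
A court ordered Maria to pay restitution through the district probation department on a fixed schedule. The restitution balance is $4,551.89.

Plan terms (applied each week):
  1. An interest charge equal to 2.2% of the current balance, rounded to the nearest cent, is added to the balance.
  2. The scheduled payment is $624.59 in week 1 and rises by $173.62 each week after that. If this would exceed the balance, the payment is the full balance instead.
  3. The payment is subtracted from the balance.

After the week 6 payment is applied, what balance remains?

# | Opening | Interest | Payment | End bal
1 | $4,551.89 | $100.14 | $624.59 | $4,027.44
2 | $4,027.44 | $88.60 | $798.21 | $3,317.83
3 | $3,317.83 | $72.99 | $971.83 | $2,418.99
4 | $2,418.99 | $53.22 | $1,145.45 | $1,326.76
5 | $1,326.76 | $29.19 | $1,319.07 | $36.88
6 | $36.88 | $0.81 | $37.69 | $0.00

$0.00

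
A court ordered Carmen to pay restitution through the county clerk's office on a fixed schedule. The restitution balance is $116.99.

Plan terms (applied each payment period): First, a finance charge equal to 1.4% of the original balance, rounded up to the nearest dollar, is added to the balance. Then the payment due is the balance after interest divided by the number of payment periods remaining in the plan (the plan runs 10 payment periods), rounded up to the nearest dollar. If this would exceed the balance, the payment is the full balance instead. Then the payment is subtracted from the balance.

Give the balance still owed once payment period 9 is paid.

$14.99

Payment period 1: $116.99 +$2.00 interest = $118.99; pay $12.00 → $106.99
Payment period 2: $106.99 +$2.00 interest = $108.99; pay $13.00 → $95.99
Payment period 3: $95.99 +$2.00 interest = $97.99; pay $13.00 → $84.99
Payment period 4: $84.99 +$2.00 interest = $86.99; pay $13.00 → $73.99
Payment period 5: $73.99 +$2.00 interest = $75.99; pay $13.00 → $62.99
Payment period 6: $62.99 +$2.00 interest = $64.99; pay $13.00 → $51.99
Payment period 7: $51.99 +$2.00 interest = $53.99; pay $14.00 → $39.99
Payment period 8: $39.99 +$2.00 interest = $41.99; pay $14.00 → $27.99
Payment period 9: $27.99 +$2.00 interest = $29.99; pay $15.00 → $14.99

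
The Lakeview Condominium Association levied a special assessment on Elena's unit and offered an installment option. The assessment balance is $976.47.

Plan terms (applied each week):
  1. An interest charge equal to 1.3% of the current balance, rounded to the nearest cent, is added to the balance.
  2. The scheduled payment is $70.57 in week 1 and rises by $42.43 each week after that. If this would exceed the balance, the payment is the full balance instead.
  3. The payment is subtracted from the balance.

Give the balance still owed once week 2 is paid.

# | Opening | Interest | Payment | End bal
1 | $976.47 | $12.69 | $70.57 | $918.59
2 | $918.59 | $11.94 | $113.00 | $817.53

$817.53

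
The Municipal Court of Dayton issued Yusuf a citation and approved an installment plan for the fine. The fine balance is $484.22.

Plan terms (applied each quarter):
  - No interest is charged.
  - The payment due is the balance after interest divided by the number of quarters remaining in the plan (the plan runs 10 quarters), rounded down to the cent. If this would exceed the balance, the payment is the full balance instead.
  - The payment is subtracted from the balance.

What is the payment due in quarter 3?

Quarter 1: $484.22 − $48.42 → $435.80
Quarter 2: $435.80 − $48.42 → $387.38
Quarter 3: $387.38 − $48.42 → $338.96

$48.42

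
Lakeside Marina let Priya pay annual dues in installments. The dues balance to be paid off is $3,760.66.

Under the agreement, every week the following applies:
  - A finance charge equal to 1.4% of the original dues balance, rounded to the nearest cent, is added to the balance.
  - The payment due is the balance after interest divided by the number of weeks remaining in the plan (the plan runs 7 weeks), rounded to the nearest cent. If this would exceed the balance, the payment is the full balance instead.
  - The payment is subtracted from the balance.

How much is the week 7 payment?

Week 1: $3,760.66 +$52.65 interest = $3,813.31; pay $544.76 → $3,268.55
Week 2: $3,268.55 +$52.65 interest = $3,321.20; pay $553.53 → $2,767.67
Week 3: $2,767.67 +$52.65 interest = $2,820.32; pay $564.06 → $2,256.26
Week 4: $2,256.26 +$52.65 interest = $2,308.91; pay $577.23 → $1,731.68
Week 5: $1,731.68 +$52.65 interest = $1,784.33; pay $594.78 → $1,189.55
Week 6: $1,189.55 +$52.65 interest = $1,242.20; pay $621.10 → $621.10
Week 7: $621.10 +$52.65 interest = $673.75; pay $673.75 → $0.00

$673.75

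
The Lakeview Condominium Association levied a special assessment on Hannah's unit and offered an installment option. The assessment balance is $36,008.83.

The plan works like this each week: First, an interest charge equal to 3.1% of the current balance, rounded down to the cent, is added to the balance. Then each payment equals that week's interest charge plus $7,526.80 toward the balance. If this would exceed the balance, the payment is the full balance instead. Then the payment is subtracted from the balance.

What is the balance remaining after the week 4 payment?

Week 1: opening $36,008.83; interest $1,116.27 → $37,125.10; payment $8,643.07; balance $28,482.03
Week 2: opening $28,482.03; interest $882.94 → $29,364.97; payment $8,409.74; balance $20,955.23
Week 3: opening $20,955.23; interest $649.61 → $21,604.84; payment $8,176.41; balance $13,428.43
Week 4: opening $13,428.43; interest $416.28 → $13,844.71; payment $7,943.08; balance $5,901.63

$5,901.63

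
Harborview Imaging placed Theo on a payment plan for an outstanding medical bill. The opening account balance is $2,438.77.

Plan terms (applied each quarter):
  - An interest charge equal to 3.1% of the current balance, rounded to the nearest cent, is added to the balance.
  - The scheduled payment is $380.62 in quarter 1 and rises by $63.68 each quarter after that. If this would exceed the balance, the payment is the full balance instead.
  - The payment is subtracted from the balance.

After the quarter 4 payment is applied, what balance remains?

Quarter 1: opening $2,438.77; interest $75.60 → $2,514.37; payment $380.62; balance $2,133.75
Quarter 2: opening $2,133.75; interest $66.15 → $2,199.90; payment $444.30; balance $1,755.60
Quarter 3: opening $1,755.60; interest $54.42 → $1,810.02; payment $507.98; balance $1,302.04
Quarter 4: opening $1,302.04; interest $40.36 → $1,342.40; payment $571.66; balance $770.74

$770.74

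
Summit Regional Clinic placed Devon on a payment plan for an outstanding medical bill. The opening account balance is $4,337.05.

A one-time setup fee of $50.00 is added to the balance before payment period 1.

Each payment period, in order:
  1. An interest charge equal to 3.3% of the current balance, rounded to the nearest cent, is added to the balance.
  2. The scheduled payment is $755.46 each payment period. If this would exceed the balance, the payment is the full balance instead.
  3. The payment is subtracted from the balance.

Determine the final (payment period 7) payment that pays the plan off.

Payment period 1: opening $4,387.05; interest $144.77 → $4,531.82; payment $755.46; balance $3,776.36
Payment period 2: opening $3,776.36; interest $124.62 → $3,900.98; payment $755.46; balance $3,145.52
Payment period 3: opening $3,145.52; interest $103.80 → $3,249.32; payment $755.46; balance $2,493.86
Payment period 4: opening $2,493.86; interest $82.30 → $2,576.16; payment $755.46; balance $1,820.70
Payment period 5: opening $1,820.70; interest $60.08 → $1,880.78; payment $755.46; balance $1,125.32
Payment period 6: opening $1,125.32; interest $37.14 → $1,162.46; payment $755.46; balance $407.00
Payment period 7: opening $407.00; interest $13.43 → $420.43; payment $420.43; balance $0.00

$420.43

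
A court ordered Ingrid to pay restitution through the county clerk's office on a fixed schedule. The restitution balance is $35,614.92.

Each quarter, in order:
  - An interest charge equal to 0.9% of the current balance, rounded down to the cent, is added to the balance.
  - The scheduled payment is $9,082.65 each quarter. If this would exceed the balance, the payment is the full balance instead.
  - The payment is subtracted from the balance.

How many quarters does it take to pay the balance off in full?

Quarter 1: $35,614.92 +$320.53 interest = $35,935.45; pay $9,082.65 → $26,852.80
Quarter 2: $26,852.80 +$241.67 interest = $27,094.47; pay $9,082.65 → $18,011.82
Quarter 3: $18,011.82 +$162.10 interest = $18,173.92; pay $9,082.65 → $9,091.27
Quarter 4: $9,091.27 +$81.82 interest = $9,173.09; pay $9,082.65 → $90.44
Quarter 5: $90.44 +$0.81 interest = $91.25; pay $91.25 → $0.00
Balance reaches $0.00 in quarter 5.

5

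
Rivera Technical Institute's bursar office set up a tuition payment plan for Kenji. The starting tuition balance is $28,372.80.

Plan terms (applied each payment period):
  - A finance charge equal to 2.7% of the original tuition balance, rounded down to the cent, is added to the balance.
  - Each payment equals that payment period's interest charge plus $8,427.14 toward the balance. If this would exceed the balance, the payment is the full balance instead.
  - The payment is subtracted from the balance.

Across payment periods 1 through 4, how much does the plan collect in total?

$31,437.04

Payment period 1: opening $28,372.80; interest $766.06 → $29,138.86; payment $9,193.20; balance $19,945.66
Payment period 2: opening $19,945.66; interest $766.06 → $20,711.72; payment $9,193.20; balance $11,518.52
Payment period 3: opening $11,518.52; interest $766.06 → $12,284.58; payment $9,193.20; balance $3,091.38
Payment period 4: opening $3,091.38; interest $766.06 → $3,857.44; payment $3,857.44; balance $0.00
Total paid: $31,437.04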